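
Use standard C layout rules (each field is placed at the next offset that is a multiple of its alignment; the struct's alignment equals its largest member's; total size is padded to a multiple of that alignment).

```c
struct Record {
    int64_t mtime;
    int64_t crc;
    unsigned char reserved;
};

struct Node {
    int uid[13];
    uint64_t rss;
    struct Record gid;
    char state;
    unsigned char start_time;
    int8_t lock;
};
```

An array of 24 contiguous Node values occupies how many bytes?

Record: 0..8  mtime  (8B, 8-aligned); 8..16  crc  (8B, 8-aligned); 16..17  reserved  (1B, 1-aligned); 17..24  -- tail padding (7B); sizeof = 24, alignof = 8
0..52  uid  (52B, 4-aligned)
52..56  -- padding (4B)
56..64  rss  (8B, 8-aligned)
64..88  gid  (24B, 8-aligned)
88..89  state  (1B, 1-aligned)
89..90  start_time  (1B, 1-aligned)
90..91  lock  (1B, 1-aligned)
91..96  -- tail padding (5B)
sizeof = 96, alignof = 8
array of 24: 24 × 96 = 2304

2304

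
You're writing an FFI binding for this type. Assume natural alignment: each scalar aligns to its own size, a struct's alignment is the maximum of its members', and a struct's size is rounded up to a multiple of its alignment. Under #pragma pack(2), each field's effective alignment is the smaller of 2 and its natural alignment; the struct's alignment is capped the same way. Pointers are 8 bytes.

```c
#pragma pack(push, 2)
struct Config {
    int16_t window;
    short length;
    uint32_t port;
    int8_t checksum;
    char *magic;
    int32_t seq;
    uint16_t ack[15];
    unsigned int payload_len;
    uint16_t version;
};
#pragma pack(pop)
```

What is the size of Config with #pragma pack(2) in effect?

58

window at 0 (size 2, align 2) → ends 2
length at 2 (size 2, align 2) → ends 4
port at 4 (size 4, align 2) → ends 8
checksum at 8 (size 1, align 1) → ends 9
pad 1 to align 2 for magic
magic at 10 (size 8, align 2) → ends 18
seq at 18 (size 4, align 2) → ends 22
ack at 22 (size 30, align 2) → ends 52
payload_len at 52 (size 4, align 2) → ends 56
version at 56 (size 2, align 2) → ends 58
total 58 bytes, alignment 2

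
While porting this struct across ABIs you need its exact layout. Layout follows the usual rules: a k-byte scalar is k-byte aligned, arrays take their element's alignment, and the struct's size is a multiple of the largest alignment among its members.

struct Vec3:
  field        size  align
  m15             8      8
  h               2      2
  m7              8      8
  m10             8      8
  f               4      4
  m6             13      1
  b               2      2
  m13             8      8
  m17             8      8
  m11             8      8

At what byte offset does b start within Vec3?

@0: m15 [8B, align 8] → 8
@8: h [2B, align 2] → 10
+6 pad (align 8)
@16: m7 [8B, align 8] → 24
@24: m10 [8B, align 8] → 32
@32: f [4B, align 4] → 36
@36: m6 [13B, align 1] → 49
+1 pad (align 2)
@50: b [2B, align 2] → 52

50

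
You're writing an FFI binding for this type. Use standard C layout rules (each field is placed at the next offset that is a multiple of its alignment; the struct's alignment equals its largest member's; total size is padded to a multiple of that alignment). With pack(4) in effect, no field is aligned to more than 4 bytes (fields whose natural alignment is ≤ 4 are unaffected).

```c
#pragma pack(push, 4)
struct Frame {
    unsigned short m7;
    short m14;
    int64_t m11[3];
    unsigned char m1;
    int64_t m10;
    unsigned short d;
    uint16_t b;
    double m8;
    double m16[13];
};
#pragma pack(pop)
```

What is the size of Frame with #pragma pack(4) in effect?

156

m7 at 0 (size 2, align 2) → ends 2
m14 at 2 (size 2, align 2) → ends 4
m11 at 4 (size 24, align 4) → ends 28
m1 at 28 (size 1, align 1) → ends 29
pad 3 to align 4 for m10
m10 at 32 (size 8, align 4) → ends 40
d at 40 (size 2, align 2) → ends 42
b at 42 (size 2, align 2) → ends 44
m8 at 44 (size 8, align 4) → ends 52
m16 at 52 (size 104, align 4) → ends 156
total 156 bytes, alignment 4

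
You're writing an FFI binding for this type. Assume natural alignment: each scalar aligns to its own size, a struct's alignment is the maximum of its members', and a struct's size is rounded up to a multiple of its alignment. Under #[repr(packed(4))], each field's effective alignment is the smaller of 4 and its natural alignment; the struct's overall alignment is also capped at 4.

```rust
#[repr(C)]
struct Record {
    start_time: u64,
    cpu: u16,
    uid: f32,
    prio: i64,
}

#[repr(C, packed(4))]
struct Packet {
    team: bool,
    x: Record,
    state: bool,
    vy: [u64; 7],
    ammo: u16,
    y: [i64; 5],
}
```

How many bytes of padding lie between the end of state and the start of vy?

3

Record: 0..8  start_time  (8B, 8-aligned); 8..10  cpu  (2B, 2-aligned); 10..12  -- padding (2B); 12..16  uid  (4B, 4-aligned); 16..24  prio  (8B, 8-aligned); sizeof = 24, alignof = 8
0..1  team  (1B, 1-aligned)
1..4  -- padding (3B)
4..28  x  (24B, 4-aligned)
28..29  state  (1B, 1-aligned)
29..32  -- padding (3B)
32..88  vy  (56B, 4-aligned)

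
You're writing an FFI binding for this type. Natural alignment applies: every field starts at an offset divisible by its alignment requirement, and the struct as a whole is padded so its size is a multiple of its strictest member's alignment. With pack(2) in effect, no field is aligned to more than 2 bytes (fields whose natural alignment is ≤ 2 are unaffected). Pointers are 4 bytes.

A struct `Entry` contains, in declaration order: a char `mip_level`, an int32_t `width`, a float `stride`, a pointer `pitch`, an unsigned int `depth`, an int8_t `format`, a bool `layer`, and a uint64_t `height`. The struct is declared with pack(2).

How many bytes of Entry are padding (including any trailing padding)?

1

0..1  mip_level  (1B, 1-aligned)
1..2  -- padding (1B)
2..6  width  (4B, 2-aligned)
6..10  stride  (4B, 2-aligned)
10..14  pitch  (4B, 2-aligned)
14..18  depth  (4B, 2-aligned)
18..19  format  (1B, 1-aligned)
19..20  layer  (1B, 1-aligned)
20..28  height  (8B, 2-aligned)
sizeof = 28, alignof = 2
data bytes 27, size 28 → padding 1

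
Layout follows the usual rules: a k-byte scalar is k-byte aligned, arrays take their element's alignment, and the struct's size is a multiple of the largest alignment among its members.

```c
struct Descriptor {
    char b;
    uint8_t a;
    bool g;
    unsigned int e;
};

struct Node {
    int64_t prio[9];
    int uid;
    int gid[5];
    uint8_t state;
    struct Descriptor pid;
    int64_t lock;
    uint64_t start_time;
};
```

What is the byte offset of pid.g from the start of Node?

102

Descriptor: @0: b [1B, align 1] → 1; @1: a [1B, align 1] → 2; @2: g [1B, align 1] → 3; +1 pad (align 4); @4: e [4B, align 4] → 8; size 8, align 4
@0: prio [72B, align 8] → 72
@72: uid [4B, align 4] → 76
@76: gid [20B, align 4] → 96
@96: state [1B, align 1] → 97
+3 pad (align 4)
@100: pid [8B, align 4] → 108
within Descriptor: g at 2
100 + 2 = 102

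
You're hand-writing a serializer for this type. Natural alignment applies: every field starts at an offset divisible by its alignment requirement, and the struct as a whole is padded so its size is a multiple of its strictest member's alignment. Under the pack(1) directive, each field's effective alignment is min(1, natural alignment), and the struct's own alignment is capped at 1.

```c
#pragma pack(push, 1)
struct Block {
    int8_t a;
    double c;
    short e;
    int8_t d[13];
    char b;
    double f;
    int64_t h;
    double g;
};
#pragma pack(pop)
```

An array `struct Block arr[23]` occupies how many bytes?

0..1  a  (1B, 1-aligned)
1..9  c  (8B, 1-aligned)
9..11  e  (2B, 1-aligned)
11..24  d  (13B, 1-aligned)
24..25  b  (1B, 1-aligned)
25..33  f  (8B, 1-aligned)
33..41  h  (8B, 1-aligned)
41..49  g  (8B, 1-aligned)
sizeof = 49, alignof = 1
array of 23: 23 × 49 = 1127

1127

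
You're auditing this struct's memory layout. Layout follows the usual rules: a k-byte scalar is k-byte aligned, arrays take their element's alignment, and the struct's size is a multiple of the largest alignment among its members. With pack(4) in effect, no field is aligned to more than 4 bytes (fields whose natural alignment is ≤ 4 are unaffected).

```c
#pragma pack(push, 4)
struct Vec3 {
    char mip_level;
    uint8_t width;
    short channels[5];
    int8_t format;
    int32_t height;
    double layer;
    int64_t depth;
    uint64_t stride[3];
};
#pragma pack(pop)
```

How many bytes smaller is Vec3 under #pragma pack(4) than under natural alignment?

4

natural layout:
  0..1  mip_level  (1B, 1-aligned)
  1..2  width  (1B, 1-aligned)
  2..12  channels  (10B, 2-aligned)
  12..13  format  (1B, 1-aligned)
  13..16  -- padding (3B)
  16..20  height  (4B, 4-aligned)
  20..24  -- padding (4B)
  24..32  layer  (8B, 8-aligned)
  32..40  depth  (8B, 8-aligned)
  40..64  stride  (24B, 8-aligned)
  sizeof = 64, alignof = 8
packed(4) layout:
  0..1  mip_level  (1B, 1-aligned)
  1..2  width  (1B, 1-aligned)
  2..12  channels  (10B, 2-aligned)
  12..13  format  (1B, 1-aligned)
  13..16  -- padding (3B)
  16..20  height  (4B, 4-aligned)
  20..28  layer  (8B, 4-aligned)
  28..36  depth  (8B, 4-aligned)
  36..60  stride  (24B, 4-aligned)
  sizeof = 60, alignof = 4
64 − 60 = 4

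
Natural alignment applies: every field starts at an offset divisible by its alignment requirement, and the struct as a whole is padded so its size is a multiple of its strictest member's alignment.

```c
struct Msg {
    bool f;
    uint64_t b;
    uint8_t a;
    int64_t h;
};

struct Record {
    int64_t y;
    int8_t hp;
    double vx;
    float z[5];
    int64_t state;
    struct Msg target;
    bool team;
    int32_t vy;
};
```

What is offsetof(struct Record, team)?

Msg: f at 0 (size 1, align 1) → ends 1; pad 7 to align 8 for b; b at 8 (size 8, align 8) → ends 16; a at 16 (size 1, align 1) → ends 17; pad 7 to align 8 for h; h at 24 (size 8, align 8) → ends 32; total 32 bytes, alignment 8
y at 0 (size 8, align 8) → ends 8
hp at 8 (size 1, align 1) → ends 9
pad 7 to align 8 for vx
vx at 16 (size 8, align 8) → ends 24
z at 24 (size 20, align 4) → ends 44
pad 4 to align 8 for state
state at 48 (size 8, align 8) → ends 56
target at 56 (size 32, align 8) → ends 88
team at 88 (size 1, align 1) → ends 89

88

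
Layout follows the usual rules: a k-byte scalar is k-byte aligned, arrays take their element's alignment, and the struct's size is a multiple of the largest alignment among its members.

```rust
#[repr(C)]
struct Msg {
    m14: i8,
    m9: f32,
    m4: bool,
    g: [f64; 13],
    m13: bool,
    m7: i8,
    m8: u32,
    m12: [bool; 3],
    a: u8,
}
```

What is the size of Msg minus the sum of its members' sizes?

0..1  m14  (1B, 1-aligned)
1..4  -- padding (3B)
4..8  m9  (4B, 4-aligned)
8..9  m4  (1B, 1-aligned)
9..16  -- padding (7B)
16..120  g  (104B, 8-aligned)
120..121  m13  (1B, 1-aligned)
121..122  m7  (1B, 1-aligned)
122..124  -- padding (2B)
124..128  m8  (4B, 4-aligned)
128..131  m12  (3B, 1-aligned)
131..132  a  (1B, 1-aligned)
132..136  -- tail padding (4B)
sizeof = 136, alignof = 8
data bytes 120, size 136 → padding 16

16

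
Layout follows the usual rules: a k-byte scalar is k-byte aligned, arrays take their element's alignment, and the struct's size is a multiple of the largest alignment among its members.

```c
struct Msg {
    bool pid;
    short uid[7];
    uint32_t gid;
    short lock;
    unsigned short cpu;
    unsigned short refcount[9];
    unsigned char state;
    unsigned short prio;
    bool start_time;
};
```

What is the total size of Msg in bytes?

48

@0: pid [1B, align 1] → 1
+1 pad (align 2)
@2: uid [14B, align 2] → 16
@16: gid [4B, align 4] → 20
@20: lock [2B, align 2] → 22
@22: cpu [2B, align 2] → 24
@24: refcount [18B, align 2] → 42
@42: state [1B, align 1] → 43
+1 pad (align 2)
@44: prio [2B, align 2] → 46
@46: start_time [1B, align 1] → 47
+1 tail pad (align 4)
size 48, align 4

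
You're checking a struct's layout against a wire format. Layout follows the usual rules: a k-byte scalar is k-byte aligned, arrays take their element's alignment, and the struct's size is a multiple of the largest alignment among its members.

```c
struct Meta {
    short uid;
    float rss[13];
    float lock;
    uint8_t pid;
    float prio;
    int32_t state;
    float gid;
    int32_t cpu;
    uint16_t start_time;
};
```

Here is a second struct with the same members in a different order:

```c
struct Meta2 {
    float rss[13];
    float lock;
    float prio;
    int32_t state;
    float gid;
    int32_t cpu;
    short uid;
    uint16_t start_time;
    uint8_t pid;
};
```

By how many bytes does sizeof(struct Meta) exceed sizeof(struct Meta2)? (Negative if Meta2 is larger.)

uid at 0 (size 2, align 2) → ends 2
pad 2 to align 4 for rss
rss at 4 (size 52, align 4) → ends 56
lock at 56 (size 4, align 4) → ends 60
pid at 60 (size 1, align 1) → ends 61
pad 3 to align 4 for prio
prio at 64 (size 4, align 4) → ends 68
state at 68 (size 4, align 4) → ends 72
gid at 72 (size 4, align 4) → ends 76
cpu at 76 (size 4, align 4) → ends 80
start_time at 80 (size 2, align 2) → ends 82
tail pad 2 to reach multiple of 4
total 84 bytes, alignment 4
— Meta2 —
rss at 0 (size 52, align 4) → ends 52
lock at 52 (size 4, align 4) → ends 56
prio at 56 (size 4, align 4) → ends 60
state at 60 (size 4, align 4) → ends 64
gid at 64 (size 4, align 4) → ends 68
cpu at 68 (size 4, align 4) → ends 72
uid at 72 (size 2, align 2) → ends 74
start_time at 74 (size 2, align 2) → ends 76
pid at 76 (size 1, align 1) → ends 77
tail pad 3 to reach multiple of 4
total 80 bytes, alignment 4
84 − 80 = 4

4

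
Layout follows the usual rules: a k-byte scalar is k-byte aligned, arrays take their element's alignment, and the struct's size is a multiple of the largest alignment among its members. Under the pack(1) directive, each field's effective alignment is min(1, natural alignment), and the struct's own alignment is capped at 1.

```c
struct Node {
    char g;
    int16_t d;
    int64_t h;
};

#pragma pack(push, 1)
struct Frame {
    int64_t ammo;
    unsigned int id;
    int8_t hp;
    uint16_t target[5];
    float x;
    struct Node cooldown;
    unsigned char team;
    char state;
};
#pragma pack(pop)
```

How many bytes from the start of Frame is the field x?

Node: g at 0 (size 1, align 1) → ends 1; pad 1 to align 2 for d; d at 2 (size 2, align 2) → ends 4; pad 4 to align 8 for h; h at 8 (size 8, align 8) → ends 16; total 16 bytes, alignment 8
ammo at 0 (size 8, align 1) → ends 8
id at 8 (size 4, align 1) → ends 12
hp at 12 (size 1, align 1) → ends 13
target at 13 (size 10, align 1) → ends 23
x at 23 (size 4, align 1) → ends 27

23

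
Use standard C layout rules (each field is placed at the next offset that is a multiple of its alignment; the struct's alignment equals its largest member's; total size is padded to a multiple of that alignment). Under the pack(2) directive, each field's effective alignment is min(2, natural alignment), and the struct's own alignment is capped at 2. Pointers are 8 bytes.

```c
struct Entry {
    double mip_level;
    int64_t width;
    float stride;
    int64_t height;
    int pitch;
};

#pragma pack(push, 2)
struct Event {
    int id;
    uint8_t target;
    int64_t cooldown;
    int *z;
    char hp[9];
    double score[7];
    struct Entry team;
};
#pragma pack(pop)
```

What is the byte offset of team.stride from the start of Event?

104

Entry: mip_level at 0 (size 8, align 8) → ends 8; width at 8 (size 8, align 8) → ends 16; stride at 16 (size 4, align 4) → ends 20; pad 4 to align 8 for height; height at 24 (size 8, align 8) → ends 32; pitch at 32 (size 4, align 4) → ends 36; tail pad 4 to reach multiple of 8; total 40 bytes, alignment 8
id at 0 (size 4, align 2) → ends 4
target at 4 (size 1, align 1) → ends 5
pad 1 to align 2 for cooldown
cooldown at 6 (size 8, align 2) → ends 14
z at 14 (size 8, align 2) → ends 22
hp at 22 (size 9, align 1) → ends 31
pad 1 to align 2 for score
score at 32 (size 56, align 2) → ends 88
team at 88 (size 40, align 2) → ends 128
within Entry: stride at 16
88 + 16 = 104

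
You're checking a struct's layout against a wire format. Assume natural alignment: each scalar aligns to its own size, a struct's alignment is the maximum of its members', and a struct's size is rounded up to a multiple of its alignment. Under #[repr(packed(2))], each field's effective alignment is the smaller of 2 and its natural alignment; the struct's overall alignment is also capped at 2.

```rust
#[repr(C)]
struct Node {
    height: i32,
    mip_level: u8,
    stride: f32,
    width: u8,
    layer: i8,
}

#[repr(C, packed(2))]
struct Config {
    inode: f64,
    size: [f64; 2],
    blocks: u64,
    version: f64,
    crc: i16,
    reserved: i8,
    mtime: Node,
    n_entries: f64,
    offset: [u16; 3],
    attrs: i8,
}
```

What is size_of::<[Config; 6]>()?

456

Node: height at 0 (size 4, align 4) → ends 4; mip_level at 4 (size 1, align 1) → ends 5; pad 3 to align 4 for stride; stride at 8 (size 4, align 4) → ends 12; width at 12 (size 1, align 1) → ends 13; layer at 13 (size 1, align 1) → ends 14; tail pad 2 to reach multiple of 4; total 16 bytes, alignment 4
inode at 0 (size 8, align 2) → ends 8
size at 8 (size 16, align 2) → ends 24
blocks at 24 (size 8, align 2) → ends 32
version at 32 (size 8, align 2) → ends 40
crc at 40 (size 2, align 2) → ends 42
reserved at 42 (size 1, align 1) → ends 43
pad 1 to align 2 for mtime
mtime at 44 (size 16, align 2) → ends 60
n_entries at 60 (size 8, align 2) → ends 68
offset at 68 (size 6, align 2) → ends 74
attrs at 74 (size 1, align 1) → ends 75
tail pad 1 to reach multiple of 2
total 76 bytes, alignment 2
array of 6: 6 × 76 = 456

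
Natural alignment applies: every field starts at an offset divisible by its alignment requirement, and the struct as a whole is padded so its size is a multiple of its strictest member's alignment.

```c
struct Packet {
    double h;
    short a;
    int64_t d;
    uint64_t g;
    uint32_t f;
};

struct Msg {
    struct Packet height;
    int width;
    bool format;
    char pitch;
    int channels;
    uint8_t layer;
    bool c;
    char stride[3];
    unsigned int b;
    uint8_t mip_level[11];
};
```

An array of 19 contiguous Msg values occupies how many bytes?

Packet: h at 0 (size 8, align 8) → ends 8; a at 8 (size 2, align 2) → ends 10; pad 6 to align 8 for d; d at 16 (size 8, align 8) → ends 24; g at 24 (size 8, align 8) → ends 32; f at 32 (size 4, align 4) → ends 36; tail pad 4 to reach multiple of 8; total 40 bytes, alignment 8
height at 0 (size 40, align 8) → ends 40
width at 40 (size 4, align 4) → ends 44
format at 44 (size 1, align 1) → ends 45
pitch at 45 (size 1, align 1) → ends 46
pad 2 to align 4 for channels
channels at 48 (size 4, align 4) → ends 52
layer at 52 (size 1, align 1) → ends 53
c at 53 (size 1, align 1) → ends 54
stride at 54 (size 3, align 1) → ends 57
pad 3 to align 4 for b
b at 60 (size 4, align 4) → ends 64
mip_level at 64 (size 11, align 1) → ends 75
tail pad 5 to reach multiple of 8
total 80 bytes, alignment 8
array of 19: 19 × 80 = 1520

1520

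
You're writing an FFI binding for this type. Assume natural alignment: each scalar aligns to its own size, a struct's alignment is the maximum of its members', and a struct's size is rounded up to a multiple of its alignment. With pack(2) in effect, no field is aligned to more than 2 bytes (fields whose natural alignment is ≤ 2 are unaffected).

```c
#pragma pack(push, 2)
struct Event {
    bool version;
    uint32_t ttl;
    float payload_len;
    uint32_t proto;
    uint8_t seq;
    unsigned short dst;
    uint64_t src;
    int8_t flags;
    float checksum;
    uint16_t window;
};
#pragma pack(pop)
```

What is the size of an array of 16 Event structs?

544

0..1  version  (1B, 1-aligned)
1..2  -- padding (1B)
2..6  ttl  (4B, 2-aligned)
6..10  payload_len  (4B, 2-aligned)
10..14  proto  (4B, 2-aligned)
14..15  seq  (1B, 1-aligned)
15..16  -- padding (1B)
16..18  dst  (2B, 2-aligned)
18..26  src  (8B, 2-aligned)
26..27  flags  (1B, 1-aligned)
27..28  -- padding (1B)
28..32  checksum  (4B, 2-aligned)
32..34  window  (2B, 2-aligned)
sizeof = 34, alignof = 2
array of 16: 16 × 34 = 544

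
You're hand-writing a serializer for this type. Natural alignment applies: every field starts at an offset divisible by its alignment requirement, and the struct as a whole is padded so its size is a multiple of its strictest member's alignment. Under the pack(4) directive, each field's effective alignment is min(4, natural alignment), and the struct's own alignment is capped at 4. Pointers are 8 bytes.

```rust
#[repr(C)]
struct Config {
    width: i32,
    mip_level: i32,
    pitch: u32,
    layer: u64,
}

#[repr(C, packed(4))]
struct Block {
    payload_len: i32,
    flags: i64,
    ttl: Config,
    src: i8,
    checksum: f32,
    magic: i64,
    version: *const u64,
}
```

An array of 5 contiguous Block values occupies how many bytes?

Config: 0..4  width  (4B, 4-aligned); 4..8  mip_level  (4B, 4-aligned); 8..12  pitch  (4B, 4-aligned); 12..16  -- padding (4B); 16..24  layer  (8B, 8-aligned); sizeof = 24, alignof = 8
0..4  payload_len  (4B, 4-aligned)
4..12  flags  (8B, 4-aligned)
12..36  ttl  (24B, 4-aligned)
36..37  src  (1B, 1-aligned)
37..40  -- padding (3B)
40..44  checksum  (4B, 4-aligned)
44..52  magic  (8B, 4-aligned)
52..60  version  (8B, 4-aligned)
sizeof = 60, alignof = 4
array of 5: 5 × 60 = 300

300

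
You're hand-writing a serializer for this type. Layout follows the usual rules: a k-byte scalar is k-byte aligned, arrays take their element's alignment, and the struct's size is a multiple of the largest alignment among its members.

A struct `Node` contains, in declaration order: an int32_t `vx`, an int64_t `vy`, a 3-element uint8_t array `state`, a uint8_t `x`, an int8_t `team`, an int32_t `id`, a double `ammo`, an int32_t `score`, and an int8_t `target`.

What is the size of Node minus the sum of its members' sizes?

14

vx at 0 (size 4, align 4) → ends 4
pad 4 to align 8 for vy
vy at 8 (size 8, align 8) → ends 16
state at 16 (size 3, align 1) → ends 19
x at 19 (size 1, align 1) → ends 20
team at 20 (size 1, align 1) → ends 21
pad 3 to align 4 for id
id at 24 (size 4, align 4) → ends 28
pad 4 to align 8 for ammo
ammo at 32 (size 8, align 8) → ends 40
score at 40 (size 4, align 4) → ends 44
target at 44 (size 1, align 1) → ends 45
tail pad 3 to reach multiple of 8
total 48 bytes, alignment 8
data bytes 34, size 48 → padding 14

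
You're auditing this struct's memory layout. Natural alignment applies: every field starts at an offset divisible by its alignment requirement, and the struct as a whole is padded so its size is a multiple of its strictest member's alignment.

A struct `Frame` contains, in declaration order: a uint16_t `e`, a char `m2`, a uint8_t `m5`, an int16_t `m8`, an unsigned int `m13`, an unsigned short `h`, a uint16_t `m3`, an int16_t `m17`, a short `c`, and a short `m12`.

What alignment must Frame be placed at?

4

member alignments: e=2, m2=1, m5=1, m8=2, m13=4, h=2, m3=2, m17=2, c=2, m12=2
max = 4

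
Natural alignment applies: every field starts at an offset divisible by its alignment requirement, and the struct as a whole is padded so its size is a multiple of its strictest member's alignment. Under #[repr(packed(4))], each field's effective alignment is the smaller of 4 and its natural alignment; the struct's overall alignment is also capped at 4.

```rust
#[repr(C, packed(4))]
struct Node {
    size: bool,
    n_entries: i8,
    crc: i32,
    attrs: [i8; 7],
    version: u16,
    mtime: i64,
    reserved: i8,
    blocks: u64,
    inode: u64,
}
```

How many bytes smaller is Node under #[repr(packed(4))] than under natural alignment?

8

natural layout:
  0..1  size  (1B, 1-aligned)
  1..2  n_entries  (1B, 1-aligned)
  2..4  -- padding (2B)
  4..8  crc  (4B, 4-aligned)
  8..15  attrs  (7B, 1-aligned)
  15..16  -- padding (1B)
  16..18  version  (2B, 2-aligned)
  18..24  -- padding (6B)
  24..32  mtime  (8B, 8-aligned)
  32..33  reserved  (1B, 1-aligned)
  33..40  -- padding (7B)
  40..48  blocks  (8B, 8-aligned)
  48..56  inode  (8B, 8-aligned)
  sizeof = 56, alignof = 8
packed(4) layout:
  0..1  size  (1B, 1-aligned)
  1..2  n_entries  (1B, 1-aligned)
  2..4  -- padding (2B)
  4..8  crc  (4B, 4-aligned)
  8..15  attrs  (7B, 1-aligned)
  15..16  -- padding (1B)
  16..18  version  (2B, 2-aligned)
  18..20  -- padding (2B)
  20..28  mtime  (8B, 4-aligned)
  28..29  reserved  (1B, 1-aligned)
  29..32  -- padding (3B)
  32..40  blocks  (8B, 4-aligned)
  40..48  inode  (8B, 4-aligned)
  sizeof = 48, alignof = 4
56 − 48 = 8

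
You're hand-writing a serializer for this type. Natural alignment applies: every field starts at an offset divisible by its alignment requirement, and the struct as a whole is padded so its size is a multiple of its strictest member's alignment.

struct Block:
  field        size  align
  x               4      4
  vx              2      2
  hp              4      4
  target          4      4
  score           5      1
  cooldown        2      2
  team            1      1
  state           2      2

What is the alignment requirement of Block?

member alignments: x=4, vx=2, hp=4, target=4, score=1, cooldown=2, team=1, state=2
max = 4

4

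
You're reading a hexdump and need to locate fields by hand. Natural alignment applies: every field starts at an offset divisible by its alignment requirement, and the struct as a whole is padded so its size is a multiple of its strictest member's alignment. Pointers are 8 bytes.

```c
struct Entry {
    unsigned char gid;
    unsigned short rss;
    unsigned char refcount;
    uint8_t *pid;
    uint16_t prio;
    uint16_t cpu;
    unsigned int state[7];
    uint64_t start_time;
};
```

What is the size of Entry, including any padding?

@0: gid [1B, align 1] → 1
+1 pad (align 2)
@2: rss [2B, align 2] → 4
@4: refcount [1B, align 1] → 5
+3 pad (align 8)
@8: pid [8B, align 8] → 16
@16: prio [2B, align 2] → 18
@18: cpu [2B, align 2] → 20
@20: state [28B, align 4] → 48
@48: start_time [8B, align 8] → 56
size 56, align 8

56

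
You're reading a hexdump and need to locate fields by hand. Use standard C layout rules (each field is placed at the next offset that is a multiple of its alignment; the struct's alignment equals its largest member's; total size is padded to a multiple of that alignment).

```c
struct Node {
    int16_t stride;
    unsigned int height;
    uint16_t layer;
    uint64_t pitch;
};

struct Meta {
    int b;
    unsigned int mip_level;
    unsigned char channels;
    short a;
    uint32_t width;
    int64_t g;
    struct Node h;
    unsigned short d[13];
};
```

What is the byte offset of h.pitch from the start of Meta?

Node: @0: stride [2B, align 2] → 2; +2 pad (align 4); @4: height [4B, align 4] → 8; @8: layer [2B, align 2] → 10; +6 pad (align 8); @16: pitch [8B, align 8] → 24; size 24, align 8
@0: b [4B, align 4] → 4
@4: mip_level [4B, align 4] → 8
@8: channels [1B, align 1] → 9
+1 pad (align 2)
@10: a [2B, align 2] → 12
@12: width [4B, align 4] → 16
@16: g [8B, align 8] → 24
@24: h [24B, align 8] → 48
within Node: pitch at 16
24 + 16 = 40

40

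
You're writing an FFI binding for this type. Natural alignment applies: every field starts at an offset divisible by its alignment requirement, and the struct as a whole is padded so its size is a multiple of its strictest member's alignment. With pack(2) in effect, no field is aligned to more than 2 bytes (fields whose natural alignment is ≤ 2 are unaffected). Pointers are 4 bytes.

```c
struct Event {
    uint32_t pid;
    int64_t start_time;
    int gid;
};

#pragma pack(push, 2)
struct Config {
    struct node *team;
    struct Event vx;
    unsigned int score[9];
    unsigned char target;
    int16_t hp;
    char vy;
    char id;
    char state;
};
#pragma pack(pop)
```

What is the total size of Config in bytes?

72 bytes

Event: pid at 0 (size 4, align 4) → ends 4; pad 4 to align 8 for start_time; start_time at 8 (size 8, align 8) → ends 16; gid at 16 (size 4, align 4) → ends 20; tail pad 4 to reach multiple of 8; total 24 bytes, alignment 8
team at 0 (size 4, align 2) → ends 4
vx at 4 (size 24, align 2) → ends 28
score at 28 (size 36, align 2) → ends 64
target at 64 (size 1, align 1) → ends 65
pad 1 to align 2 for hp
hp at 66 (size 2, align 2) → ends 68
vy at 68 (size 1, align 1) → ends 69
id at 69 (size 1, align 1) → ends 70
state at 70 (size 1, align 1) → ends 71
tail pad 1 to reach multiple of 2
total 72 bytes, alignment 2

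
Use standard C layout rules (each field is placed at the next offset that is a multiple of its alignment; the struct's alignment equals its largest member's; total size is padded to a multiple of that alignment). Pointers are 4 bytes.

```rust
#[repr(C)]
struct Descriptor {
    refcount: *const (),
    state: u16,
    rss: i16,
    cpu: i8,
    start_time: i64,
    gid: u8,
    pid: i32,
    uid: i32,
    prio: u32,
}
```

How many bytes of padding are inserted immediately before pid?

refcount at 0 (size 4, align 4) → ends 4
state at 4 (size 2, align 2) → ends 6
rss at 6 (size 2, align 2) → ends 8
cpu at 8 (size 1, align 1) → ends 9
pad 7 to align 8 for start_time
start_time at 16 (size 8, align 8) → ends 24
gid at 24 (size 1, align 1) → ends 25
pad 3 to align 4 for pid
pid at 28 (size 4, align 4) → ends 32

3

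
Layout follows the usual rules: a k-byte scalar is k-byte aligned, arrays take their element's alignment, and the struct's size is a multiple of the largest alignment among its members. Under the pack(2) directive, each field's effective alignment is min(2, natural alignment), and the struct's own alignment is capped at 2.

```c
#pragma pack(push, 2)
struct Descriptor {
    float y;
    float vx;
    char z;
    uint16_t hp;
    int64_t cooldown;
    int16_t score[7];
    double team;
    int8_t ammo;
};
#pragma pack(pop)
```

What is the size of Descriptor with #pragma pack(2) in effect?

y at 0 (size 4, align 2) → ends 4
vx at 4 (size 4, align 2) → ends 8
z at 8 (size 1, align 1) → ends 9
pad 1 to align 2 for hp
hp at 10 (size 2, align 2) → ends 12
cooldown at 12 (size 8, align 2) → ends 20
score at 20 (size 14, align 2) → ends 34
team at 34 (size 8, align 2) → ends 42
ammo at 42 (size 1, align 1) → ends 43
tail pad 1 to reach multiple of 2
total 44 bytes, alignment 2

44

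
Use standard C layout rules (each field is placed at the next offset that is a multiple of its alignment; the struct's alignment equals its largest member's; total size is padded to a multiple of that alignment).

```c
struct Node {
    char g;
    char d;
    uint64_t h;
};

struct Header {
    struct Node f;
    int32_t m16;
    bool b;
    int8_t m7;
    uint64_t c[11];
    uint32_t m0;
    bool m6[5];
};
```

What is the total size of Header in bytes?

Node: g at 0 (size 1, align 1) → ends 1; d at 1 (size 1, align 1) → ends 2; pad 6 to align 8 for h; h at 8 (size 8, align 8) → ends 16; total 16 bytes, alignment 8
f at 0 (size 16, align 8) → ends 16
m16 at 16 (size 4, align 4) → ends 20
b at 20 (size 1, align 1) → ends 21
m7 at 21 (size 1, align 1) → ends 22
pad 2 to align 8 for c
c at 24 (size 88, align 8) → ends 112
m0 at 112 (size 4, align 4) → ends 116
m6 at 116 (size 5, align 1) → ends 121
tail pad 7 to reach multiple of 8
total 128 bytes, alignment 8

128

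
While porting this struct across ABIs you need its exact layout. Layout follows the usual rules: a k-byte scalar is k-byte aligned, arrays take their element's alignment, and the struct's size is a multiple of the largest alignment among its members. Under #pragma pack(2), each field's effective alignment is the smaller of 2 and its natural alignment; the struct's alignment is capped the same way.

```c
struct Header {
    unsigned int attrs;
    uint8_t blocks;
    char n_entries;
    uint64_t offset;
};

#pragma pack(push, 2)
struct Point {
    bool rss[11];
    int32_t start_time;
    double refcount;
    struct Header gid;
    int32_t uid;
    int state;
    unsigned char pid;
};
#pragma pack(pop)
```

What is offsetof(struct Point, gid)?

Header: attrs at 0 (size 4, align 4) → ends 4; blocks at 4 (size 1, align 1) → ends 5; n_entries at 5 (size 1, align 1) → ends 6; pad 2 to align 8 for offset; offset at 8 (size 8, align 8) → ends 16; total 16 bytes, alignment 8
rss at 0 (size 11, align 1) → ends 11
pad 1 to align 2 for start_time
start_time at 12 (size 4, align 2) → ends 16
refcount at 16 (size 8, align 2) → ends 24
gid at 24 (size 16, align 2) → ends 40

24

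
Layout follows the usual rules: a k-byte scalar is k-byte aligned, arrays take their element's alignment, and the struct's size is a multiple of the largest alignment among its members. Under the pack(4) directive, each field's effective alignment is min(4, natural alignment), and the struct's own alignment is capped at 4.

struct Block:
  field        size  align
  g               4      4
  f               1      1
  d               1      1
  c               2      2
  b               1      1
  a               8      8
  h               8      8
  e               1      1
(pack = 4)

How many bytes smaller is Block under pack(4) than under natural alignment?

natural layout:
  @0: g [4B, align 4] → 4
  @4: f [1B, align 1] → 5
  @5: d [1B, align 1] → 6
  @6: c [2B, align 2] → 8
  @8: b [1B, align 1] → 9
  +7 pad (align 8)
  @16: a [8B, align 8] → 24
  @24: h [8B, align 8] → 32
  @32: e [1B, align 1] → 33
  +7 tail pad (align 8)
  size 40, align 8
packed(4) layout:
  @0: g [4B, align 4] → 4
  @4: f [1B, align 1] → 5
  @5: d [1B, align 1] → 6
  @6: c [2B, align 2] → 8
  @8: b [1B, align 1] → 9
  +3 pad (align 4)
  @12: a [8B, align 4] → 20
  @20: h [8B, align 4] → 28
  @28: e [1B, align 1] → 29
  +3 tail pad (align 4)
  size 32, align 4
40 − 32 = 8

8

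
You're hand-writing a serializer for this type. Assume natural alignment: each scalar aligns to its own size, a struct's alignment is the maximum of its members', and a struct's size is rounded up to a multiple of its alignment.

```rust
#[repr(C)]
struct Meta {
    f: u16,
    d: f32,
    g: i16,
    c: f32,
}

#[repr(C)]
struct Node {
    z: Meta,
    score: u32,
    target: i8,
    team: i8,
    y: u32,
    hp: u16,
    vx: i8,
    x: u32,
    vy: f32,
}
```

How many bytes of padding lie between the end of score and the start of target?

0

Meta: f at 0 (size 2, align 2) → ends 2; pad 2 to align 4 for d; d at 4 (size 4, align 4) → ends 8; g at 8 (size 2, align 2) → ends 10; pad 2 to align 4 for c; c at 12 (size 4, align 4) → ends 16; total 16 bytes, alignment 4
z at 0 (size 16, align 4) → ends 16
score at 16 (size 4, align 4) → ends 20
target at 20 (size 1, align 1) → ends 21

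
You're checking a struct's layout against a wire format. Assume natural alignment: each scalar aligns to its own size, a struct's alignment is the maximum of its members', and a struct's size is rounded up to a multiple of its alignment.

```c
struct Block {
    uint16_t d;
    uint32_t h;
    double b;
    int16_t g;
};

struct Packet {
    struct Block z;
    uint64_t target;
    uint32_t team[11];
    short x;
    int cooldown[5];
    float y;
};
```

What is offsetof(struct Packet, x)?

Block: 0..2  d  (2B, 2-aligned); 2..4  -- padding (2B); 4..8  h  (4B, 4-aligned); 8..16  b  (8B, 8-aligned); 16..18  g  (2B, 2-aligned); 18..24  -- tail padding (6B); sizeof = 24, alignof = 8
0..24  z  (24B, 8-aligned)
24..32  target  (8B, 8-aligned)
32..76  team  (44B, 4-aligned)
76..78  x  (2B, 2-aligned)

76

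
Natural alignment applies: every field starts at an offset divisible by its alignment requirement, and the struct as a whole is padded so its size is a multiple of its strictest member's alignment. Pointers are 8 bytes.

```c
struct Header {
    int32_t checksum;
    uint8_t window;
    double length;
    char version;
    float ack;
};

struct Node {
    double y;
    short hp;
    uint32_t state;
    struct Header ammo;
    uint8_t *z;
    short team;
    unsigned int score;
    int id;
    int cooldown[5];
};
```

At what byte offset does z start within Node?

40

Header: 0..4  checksum  (4B, 4-aligned); 4..5  window  (1B, 1-aligned); 5..8  -- padding (3B); 8..16  length  (8B, 8-aligned); 16..17  version  (1B, 1-aligned); 17..20  -- padding (3B); 20..24  ack  (4B, 4-aligned); sizeof = 24, alignof = 8
0..8  y  (8B, 8-aligned)
8..10  hp  (2B, 2-aligned)
10..12  -- padding (2B)
12..16  state  (4B, 4-aligned)
16..40  ammo  (24B, 8-aligned)
40..48  z  (8B, 8-aligned)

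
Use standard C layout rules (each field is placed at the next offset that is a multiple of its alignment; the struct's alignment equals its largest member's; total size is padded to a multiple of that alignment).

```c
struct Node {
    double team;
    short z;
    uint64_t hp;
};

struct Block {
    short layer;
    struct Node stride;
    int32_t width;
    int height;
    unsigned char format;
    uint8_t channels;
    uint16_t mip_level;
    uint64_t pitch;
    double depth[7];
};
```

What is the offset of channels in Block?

Node: team at 0 (size 8, align 8) → ends 8; z at 8 (size 2, align 2) → ends 10; pad 6 to align 8 for hp; hp at 16 (size 8, align 8) → ends 24; total 24 bytes, alignment 8
layer at 0 (size 2, align 2) → ends 2
pad 6 to align 8 for stride
stride at 8 (size 24, align 8) → ends 32
width at 32 (size 4, align 4) → ends 36
height at 36 (size 4, align 4) → ends 40
format at 40 (size 1, align 1) → ends 41
channels at 41 (size 1, align 1) → ends 42

41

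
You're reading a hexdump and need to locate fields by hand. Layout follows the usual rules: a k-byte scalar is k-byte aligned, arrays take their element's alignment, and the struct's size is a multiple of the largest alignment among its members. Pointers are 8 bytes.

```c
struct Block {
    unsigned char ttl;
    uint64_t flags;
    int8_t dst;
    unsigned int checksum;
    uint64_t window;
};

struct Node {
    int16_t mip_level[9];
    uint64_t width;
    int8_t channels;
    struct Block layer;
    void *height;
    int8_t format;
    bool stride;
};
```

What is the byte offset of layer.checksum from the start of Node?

Block: @0: ttl [1B, align 1] → 1; +7 pad (align 8); @8: flags [8B, align 8] → 16; @16: dst [1B, align 1] → 17; +3 pad (align 4); @20: checksum [4B, align 4] → 24; @24: window [8B, align 8] → 32; size 32, align 8
@0: mip_level [18B, align 2] → 18
+6 pad (align 8)
@24: width [8B, align 8] → 32
@32: channels [1B, align 1] → 33
+7 pad (align 8)
@40: layer [32B, align 8] → 72
within Block: checksum at 20
40 + 20 = 60

60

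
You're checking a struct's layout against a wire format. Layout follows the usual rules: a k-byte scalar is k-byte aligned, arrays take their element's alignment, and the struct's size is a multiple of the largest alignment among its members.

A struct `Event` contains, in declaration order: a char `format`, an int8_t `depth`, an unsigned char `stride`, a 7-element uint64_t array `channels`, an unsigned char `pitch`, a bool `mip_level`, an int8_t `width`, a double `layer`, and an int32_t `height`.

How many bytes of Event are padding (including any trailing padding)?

@0: format [1B, align 1] → 1
@1: depth [1B, align 1] → 2
@2: stride [1B, align 1] → 3
+5 pad (align 8)
@8: channels [56B, align 8] → 64
@64: pitch [1B, align 1] → 65
@65: mip_level [1B, align 1] → 66
@66: width [1B, align 1] → 67
+5 pad (align 8)
@72: layer [8B, align 8] → 80
@80: height [4B, align 4] → 84
+4 tail pad (align 8)
size 88, align 8
data bytes 74, size 88 → padding 14

14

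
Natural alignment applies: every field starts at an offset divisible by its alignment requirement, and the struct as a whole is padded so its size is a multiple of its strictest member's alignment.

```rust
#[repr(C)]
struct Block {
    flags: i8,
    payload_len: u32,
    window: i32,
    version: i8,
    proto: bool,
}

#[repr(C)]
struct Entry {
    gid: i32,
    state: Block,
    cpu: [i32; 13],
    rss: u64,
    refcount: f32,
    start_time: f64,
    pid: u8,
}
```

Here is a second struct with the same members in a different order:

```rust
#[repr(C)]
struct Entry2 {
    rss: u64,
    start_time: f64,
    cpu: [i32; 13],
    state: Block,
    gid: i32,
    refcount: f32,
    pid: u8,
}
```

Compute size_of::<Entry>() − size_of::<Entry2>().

Block: flags at 0 (size 1, align 1) → ends 1; pad 3 to align 4 for payload_len; payload_len at 4 (size 4, align 4) → ends 8; window at 8 (size 4, align 4) → ends 12; version at 12 (size 1, align 1) → ends 13; proto at 13 (size 1, align 1) → ends 14; tail pad 2 to reach multiple of 4; total 16 bytes, alignment 4
gid at 0 (size 4, align 4) → ends 4
state at 4 (size 16, align 4) → ends 20
cpu at 20 (size 52, align 4) → ends 72
rss at 72 (size 8, align 8) → ends 80
refcount at 80 (size 4, align 4) → ends 84
pad 4 to align 8 for start_time
start_time at 88 (size 8, align 8) → ends 96
pid at 96 (size 1, align 1) → ends 97
tail pad 7 to reach multiple of 8
total 104 bytes, alignment 8
— Entry2 —
rss at 0 (size 8, align 8) → ends 8
start_time at 8 (size 8, align 8) → ends 16
cpu at 16 (size 52, align 4) → ends 68
state at 68 (size 16, align 4) → ends 84
gid at 84 (size 4, align 4) → ends 88
refcount at 88 (size 4, align 4) → ends 92
pid at 92 (size 1, align 1) → ends 93
tail pad 3 to reach multiple of 8
total 96 bytes, alignment 8
104 − 96 = 8

8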